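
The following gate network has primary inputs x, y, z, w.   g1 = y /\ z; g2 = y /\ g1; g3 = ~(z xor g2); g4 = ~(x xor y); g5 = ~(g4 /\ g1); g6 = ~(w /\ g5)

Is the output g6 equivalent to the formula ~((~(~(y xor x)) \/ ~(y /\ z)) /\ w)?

Yes

g1 = y /\ z
g4 = ~(x xor y)
g5 = ~(g4 /\ g1) = ~((~(x xor y)) /\ (y /\ z))
g6 = ~(w /\ g5) = ~(w /\ (~((~(x xor y)) /\ (y /\ z))))
At x=0, y=0, z=0, w=1: circuit gives 0, formula gives 0.
At x=0, y=0, z=0, w=0: circuit gives 1, formula gives 1.
Agrees on all 16 inputs.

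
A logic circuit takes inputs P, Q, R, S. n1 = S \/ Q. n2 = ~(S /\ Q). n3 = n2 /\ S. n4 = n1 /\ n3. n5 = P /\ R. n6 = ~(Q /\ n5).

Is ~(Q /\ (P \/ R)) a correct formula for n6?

No

n5 = P /\ R
n6 = ~(Q /\ n5) = ~(Q /\ (P /\ R))
At P=0, Q=1, R=1, S=0: circuit gives 1, formula gives 0.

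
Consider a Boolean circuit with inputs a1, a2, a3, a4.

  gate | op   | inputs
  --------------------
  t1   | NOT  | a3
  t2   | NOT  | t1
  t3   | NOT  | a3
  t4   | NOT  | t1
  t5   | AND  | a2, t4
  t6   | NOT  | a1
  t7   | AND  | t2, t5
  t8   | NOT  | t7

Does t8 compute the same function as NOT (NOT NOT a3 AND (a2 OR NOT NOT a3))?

t1 = NOT a3
t2 = NOT t1 = NOT NOT a3
t4 = NOT t1 = NOT NOT a3
t5 = a2 AND t4 = a2 AND NOT NOT a3
t7 = t2 AND t5 = NOT NOT a3 AND (a2 AND NOT NOT a3)
t8 = NOT t7 = NOT (NOT NOT a3 AND (a2 AND NOT NOT a3))
At a1=0, a2=0, a3=1, a4=0: circuit gives 1, formula gives 0.

No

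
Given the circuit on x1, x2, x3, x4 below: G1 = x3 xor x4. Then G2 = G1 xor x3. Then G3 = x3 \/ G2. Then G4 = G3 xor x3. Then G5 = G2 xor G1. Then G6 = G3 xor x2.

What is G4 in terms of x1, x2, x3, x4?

(x3 \/ ((x3 xor x4) xor x3)) xor x3

G1 = x3 xor x4
G2 = G1 xor x3 = (x3 xor x4) xor x3
G3 = x3 \/ G2 = x3 \/ ((x3 xor x4) xor x3)
G4 = G3 xor x3 = (x3 \/ ((x3 xor x4) xor x3)) xor x3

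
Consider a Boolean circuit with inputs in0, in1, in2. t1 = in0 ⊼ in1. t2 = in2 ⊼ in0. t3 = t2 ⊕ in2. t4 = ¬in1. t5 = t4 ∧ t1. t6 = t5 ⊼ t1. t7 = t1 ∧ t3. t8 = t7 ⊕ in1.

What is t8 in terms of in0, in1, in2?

t1 = in0 ⊼ in1
t2 = in2 ⊼ in0
t3 = t2 ⊕ in2 = (in2 ⊼ in0) ⊕ in2
t7 = t1 ∧ t3 = (in0 ⊼ in1) ∧ ((in2 ⊼ in0) ⊕ in2)
t8 = t7 ⊕ in1 = ((in0 ⊼ in1) ∧ ((in2 ⊼ in0) ⊕ in2)) ⊕ in1

((in0 ⊼ in1) ∧ ((in2 ⊼ in0) ⊕ in2)) ⊕ in1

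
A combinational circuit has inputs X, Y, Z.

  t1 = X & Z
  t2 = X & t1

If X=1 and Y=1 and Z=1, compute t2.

1

t1 = 1 & 1 = 1
t2 = 1 & 1 = 1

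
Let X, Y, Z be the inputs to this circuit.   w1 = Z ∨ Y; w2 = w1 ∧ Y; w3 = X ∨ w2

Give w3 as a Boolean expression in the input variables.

w1 = Z ∨ Y
w2 = w1 ∧ Y = (Z ∨ Y) ∧ Y
w3 = X ∨ w2 = X ∨ ((Z ∨ Y) ∧ Y)

X ∨ ((Z ∨ Y) ∧ Y)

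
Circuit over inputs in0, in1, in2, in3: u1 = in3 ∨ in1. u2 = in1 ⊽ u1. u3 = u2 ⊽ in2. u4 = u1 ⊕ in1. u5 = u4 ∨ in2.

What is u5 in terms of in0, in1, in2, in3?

u1 = in3 ∨ in1
u4 = u1 ⊕ in1 = (in3 ∨ in1) ⊕ in1
u5 = u4 ∨ in2 = ((in3 ∨ in1) ⊕ in1) ∨ in2

((in3 ∨ in1) ⊕ in1) ∨ in2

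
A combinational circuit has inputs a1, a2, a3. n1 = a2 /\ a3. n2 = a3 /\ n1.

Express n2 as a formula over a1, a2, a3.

a3 /\ (a2 /\ a3)

n1 = a2 /\ a3
n2 = a3 /\ n1 = a3 /\ (a2 /\ a3)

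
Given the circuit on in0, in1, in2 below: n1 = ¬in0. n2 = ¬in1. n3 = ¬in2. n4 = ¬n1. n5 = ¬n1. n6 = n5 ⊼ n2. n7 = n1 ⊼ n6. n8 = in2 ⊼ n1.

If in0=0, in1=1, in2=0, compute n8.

n1 = ¬0 = 1
n8 = 0 ⊼ 1 = 1

1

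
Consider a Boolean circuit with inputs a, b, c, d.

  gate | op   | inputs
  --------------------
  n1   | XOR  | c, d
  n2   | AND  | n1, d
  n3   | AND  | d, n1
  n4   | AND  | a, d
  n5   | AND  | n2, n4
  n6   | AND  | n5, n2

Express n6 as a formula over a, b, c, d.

(((c XOR d) AND d) AND (a AND d)) AND ((c XOR d) AND d)

n1 = c XOR d
n2 = n1 AND d = (c XOR d) AND d
n4 = a AND d
n5 = n2 AND n4 = ((c XOR d) AND d) AND (a AND d)
n6 = n5 AND n2 = (((c XOR d) AND d) AND (a AND d)) AND ((c XOR d) AND d)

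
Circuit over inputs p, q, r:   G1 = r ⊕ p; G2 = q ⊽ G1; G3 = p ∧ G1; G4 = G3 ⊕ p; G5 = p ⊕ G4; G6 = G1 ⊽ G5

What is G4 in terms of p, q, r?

(p ∧ (r ⊕ p)) ⊕ p

G1 = r ⊕ p
G3 = p ∧ G1 = p ∧ (r ⊕ p)
G4 = G3 ⊕ p = (p ∧ (r ⊕ p)) ⊕ p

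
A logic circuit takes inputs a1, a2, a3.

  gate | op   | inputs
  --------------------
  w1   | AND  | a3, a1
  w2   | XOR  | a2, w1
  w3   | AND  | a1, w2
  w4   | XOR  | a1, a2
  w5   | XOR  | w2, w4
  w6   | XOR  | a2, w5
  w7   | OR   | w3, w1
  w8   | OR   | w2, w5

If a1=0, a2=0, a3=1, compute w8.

0

w1 = 1 AND 0 = 0
w2 = 0 XOR 0 = 0
w4 = 0 XOR 0 = 0
w5 = 0 XOR 0 = 0
w8 = 0 OR 0 = 0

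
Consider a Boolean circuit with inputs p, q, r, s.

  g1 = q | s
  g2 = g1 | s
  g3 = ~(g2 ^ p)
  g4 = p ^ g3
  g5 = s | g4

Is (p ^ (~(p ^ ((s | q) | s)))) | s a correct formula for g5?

Yes

g1 = q | s
g2 = g1 | s = (q | s) | s
g3 = ~(g2 ^ p) = ~(((q | s) | s) ^ p)
g4 = p ^ g3 = p ^ (~(((q | s) | s) ^ p))
g5 = s | g4 = s | (p ^ (~(((q | s) | s) ^ p)))
At p=0, q=1, r=0, s=0: circuit gives 0, formula gives 0.
At p=0, q=0, r=0, s=0: circuit gives 1, formula gives 1.
Agrees on all 16 inputs.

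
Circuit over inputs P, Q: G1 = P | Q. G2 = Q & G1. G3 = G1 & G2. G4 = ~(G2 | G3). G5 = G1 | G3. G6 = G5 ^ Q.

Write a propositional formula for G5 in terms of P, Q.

G1 = P | Q
G2 = Q & G1 = Q & (P | Q)
G3 = G1 & G2 = (P | Q) & (Q & (P | Q))
G5 = G1 | G3 = (P | Q) | ((P | Q) & (Q & (P | Q)))

(P | Q) | ((P | Q) & (Q & (P | Q)))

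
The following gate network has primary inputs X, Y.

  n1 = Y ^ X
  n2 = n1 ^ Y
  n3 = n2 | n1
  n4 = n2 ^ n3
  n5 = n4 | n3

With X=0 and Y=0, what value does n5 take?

n1 = 0 ^ 0 = 0
n2 = 0 ^ 0 = 0
n3 = 0 | 0 = 0
n4 = 0 ^ 0 = 0
n5 = 0 | 0 = 0

0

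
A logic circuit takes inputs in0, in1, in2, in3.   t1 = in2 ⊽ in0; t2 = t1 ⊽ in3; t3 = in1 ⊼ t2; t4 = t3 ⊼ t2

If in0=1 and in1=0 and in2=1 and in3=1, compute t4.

1

t1 = 1 ⊽ 1 = 0
t2 = 0 ⊽ 1 = 0
t3 = 0 ⊼ 0 = 1
t4 = 1 ⊼ 0 = 1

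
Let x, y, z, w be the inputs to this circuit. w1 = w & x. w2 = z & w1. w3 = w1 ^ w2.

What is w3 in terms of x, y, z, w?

w1 = w & x
w2 = z & w1 = z & (w & x)
w3 = w1 ^ w2 = (w & x) ^ (z & (w & x))

(w & x) ^ (z & (w & x))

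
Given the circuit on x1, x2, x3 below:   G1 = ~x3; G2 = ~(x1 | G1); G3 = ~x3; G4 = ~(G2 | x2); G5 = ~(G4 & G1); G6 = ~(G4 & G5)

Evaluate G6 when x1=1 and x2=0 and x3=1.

0

G1 = ~1 = 0
G2 = ~(1 | 0) = 0
G4 = ~(0 | 0) = 1
G5 = ~(1 & 0) = 1
G6 = ~(1 & 1) = 0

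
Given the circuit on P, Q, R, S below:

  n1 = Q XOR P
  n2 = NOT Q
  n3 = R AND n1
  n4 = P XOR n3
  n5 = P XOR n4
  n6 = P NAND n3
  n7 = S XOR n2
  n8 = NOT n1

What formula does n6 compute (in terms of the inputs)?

P NAND (R AND (Q XOR P))

n1 = Q XOR P
n3 = R AND n1 = R AND (Q XOR P)
n6 = P NAND n3 = P NAND (R AND (Q XOR P))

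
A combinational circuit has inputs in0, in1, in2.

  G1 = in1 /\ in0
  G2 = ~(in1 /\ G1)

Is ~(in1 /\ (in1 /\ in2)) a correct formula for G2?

G1 = in1 /\ in0
G2 = ~(in1 /\ G1) = ~(in1 /\ (in1 /\ in0))
At in0=0, in1=1, in2=1: circuit gives 1, formula gives 0.

No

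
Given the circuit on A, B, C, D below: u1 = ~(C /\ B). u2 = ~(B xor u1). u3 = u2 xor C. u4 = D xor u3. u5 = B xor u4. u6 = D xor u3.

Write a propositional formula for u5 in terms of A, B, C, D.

B xor (D xor ((~(B xor (~(C /\ B)))) xor C))

u1 = ~(C /\ B)
u2 = ~(B xor u1) = ~(B xor (~(C /\ B)))
u3 = u2 xor C = (~(B xor (~(C /\ B)))) xor C
u4 = D xor u3 = D xor ((~(B xor (~(C /\ B)))) xor C)
u5 = B xor u4 = B xor (D xor ((~(B xor (~(C /\ B)))) xor C))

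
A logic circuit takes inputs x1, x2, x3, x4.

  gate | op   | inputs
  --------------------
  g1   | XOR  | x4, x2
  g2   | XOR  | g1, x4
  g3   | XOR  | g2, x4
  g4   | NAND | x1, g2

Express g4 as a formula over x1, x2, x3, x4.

x1 NAND ((x4 XOR x2) XOR x4)

g1 = x4 XOR x2
g2 = g1 XOR x4 = (x4 XOR x2) XOR x4
g4 = x1 NAND g2 = x1 NAND ((x4 XOR x2) XOR x4)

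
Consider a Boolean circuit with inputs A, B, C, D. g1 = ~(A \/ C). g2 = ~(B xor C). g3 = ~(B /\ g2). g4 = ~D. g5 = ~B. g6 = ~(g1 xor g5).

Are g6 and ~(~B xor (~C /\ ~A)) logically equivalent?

g1 = ~(A \/ C)
g5 = ~B
g6 = ~(g1 xor g5) = ~((~(A \/ C)) xor ~B)
At A=0, B=0, C=1, D=0: circuit gives 0, formula gives 0.
At A=0, B=0, C=0, D=0: circuit gives 1, formula gives 1.
Agrees on all 16 inputs.

Yes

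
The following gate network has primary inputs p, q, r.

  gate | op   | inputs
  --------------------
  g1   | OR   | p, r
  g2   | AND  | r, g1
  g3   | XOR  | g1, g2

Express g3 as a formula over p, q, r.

g1 = p OR r
g2 = r AND g1 = r AND (p OR r)
g3 = g1 XOR g2 = (p OR r) XOR (r AND (p OR r))

(p OR r) XOR (r AND (p OR r))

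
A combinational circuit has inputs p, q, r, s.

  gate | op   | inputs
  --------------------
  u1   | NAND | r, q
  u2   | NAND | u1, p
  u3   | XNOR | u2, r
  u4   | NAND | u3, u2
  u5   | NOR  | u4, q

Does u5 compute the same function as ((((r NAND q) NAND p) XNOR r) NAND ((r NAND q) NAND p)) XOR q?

u1 = r NAND q
u2 = u1 NAND p = (r NAND q) NAND p
u3 = u2 XNOR r = ((r NAND q) NAND p) XNOR r
u4 = u3 NAND u2 = (((r NAND q) NAND p) XNOR r) NAND ((r NAND q) NAND p)
u5 = u4 NOR q = ((((r NAND q) NAND p) XNOR r) NAND ((r NAND q) NAND p)) NOR q
At p=0, q=0, r=0, s=0: circuit gives 0, formula gives 1.

No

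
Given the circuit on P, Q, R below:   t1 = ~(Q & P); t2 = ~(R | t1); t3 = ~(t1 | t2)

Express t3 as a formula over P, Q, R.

t1 = ~(Q & P)
t2 = ~(R | t1) = ~(R | (~(Q & P)))
t3 = ~(t1 | t2) = ~((~(Q & P)) | (~(R | (~(Q & P)))))

~((~(Q & P)) | (~(R | (~(Q & P)))))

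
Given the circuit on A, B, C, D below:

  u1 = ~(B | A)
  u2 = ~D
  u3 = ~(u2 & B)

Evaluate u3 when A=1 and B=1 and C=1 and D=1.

1

u2 = ~1 = 0
u3 = ~(0 & 1) = 1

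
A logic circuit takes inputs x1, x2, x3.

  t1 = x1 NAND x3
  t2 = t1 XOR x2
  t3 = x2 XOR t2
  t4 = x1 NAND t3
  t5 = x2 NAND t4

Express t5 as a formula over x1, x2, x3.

x2 NAND (x1 NAND (x2 XOR ((x1 NAND x3) XOR x2)))

t1 = x1 NAND x3
t2 = t1 XOR x2 = (x1 NAND x3) XOR x2
t3 = x2 XOR t2 = x2 XOR ((x1 NAND x3) XOR x2)
t4 = x1 NAND t3 = x1 NAND (x2 XOR ((x1 NAND x3) XOR x2))
t5 = x2 NAND t4 = x2 NAND (x1 NAND (x2 XOR ((x1 NAND x3) XOR x2)))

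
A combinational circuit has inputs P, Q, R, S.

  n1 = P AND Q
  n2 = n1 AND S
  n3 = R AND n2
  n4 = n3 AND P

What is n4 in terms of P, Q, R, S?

(R AND ((P AND Q) AND S)) AND P

n1 = P AND Q
n2 = n1 AND S = (P AND Q) AND S
n3 = R AND n2 = R AND ((P AND Q) AND S)
n4 = n3 AND P = (R AND ((P AND Q) AND S)) AND P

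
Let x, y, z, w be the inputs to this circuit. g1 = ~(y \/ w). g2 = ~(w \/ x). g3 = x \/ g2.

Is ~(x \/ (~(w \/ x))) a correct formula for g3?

No

g2 = ~(w \/ x)
g3 = x \/ g2 = x \/ (~(w \/ x))
At x=0, y=0, z=0, w=0: circuit gives 1, formula gives 0.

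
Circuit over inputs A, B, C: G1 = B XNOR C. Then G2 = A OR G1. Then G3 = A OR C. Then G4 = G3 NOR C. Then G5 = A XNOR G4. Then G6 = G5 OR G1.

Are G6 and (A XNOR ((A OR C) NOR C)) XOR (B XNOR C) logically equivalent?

No

G1 = B XNOR C
G3 = A OR C
G4 = G3 NOR C = (A OR C) NOR C
G5 = A XNOR G4 = A XNOR ((A OR C) NOR C)
G6 = G5 OR G1 = (A XNOR ((A OR C) NOR C)) OR (B XNOR C)
At A=0, B=1, C=1: circuit gives 1, formula gives 0.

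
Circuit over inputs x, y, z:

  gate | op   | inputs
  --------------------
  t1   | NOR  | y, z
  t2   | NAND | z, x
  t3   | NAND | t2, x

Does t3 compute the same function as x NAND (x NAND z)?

Yes

t2 = z NAND x
t3 = t2 NAND x = (z NAND x) NAND x
At x=1, y=0, z=0: circuit gives 0, formula gives 0.
At x=0, y=0, z=0: circuit gives 1, formula gives 1.
Agrees on all 8 inputs.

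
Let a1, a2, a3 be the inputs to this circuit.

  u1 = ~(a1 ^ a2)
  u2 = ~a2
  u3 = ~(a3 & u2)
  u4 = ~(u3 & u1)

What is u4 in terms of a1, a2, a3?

~((~(a3 & ~a2)) & (~(a1 ^ a2)))

u1 = ~(a1 ^ a2)
u2 = ~a2
u3 = ~(a3 & u2) = ~(a3 & ~a2)
u4 = ~(u3 & u1) = ~((~(a3 & ~a2)) & (~(a1 ^ a2)))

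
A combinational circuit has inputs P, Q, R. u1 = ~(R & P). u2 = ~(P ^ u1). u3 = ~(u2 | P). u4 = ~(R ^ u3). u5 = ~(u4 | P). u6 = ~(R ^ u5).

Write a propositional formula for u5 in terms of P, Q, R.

u1 = ~(R & P)
u2 = ~(P ^ u1) = ~(P ^ (~(R & P)))
u3 = ~(u2 | P) = ~((~(P ^ (~(R & P)))) | P)
u4 = ~(R ^ u3) = ~(R ^ (~((~(P ^ (~(R & P)))) | P)))
u5 = ~(u4 | P) = ~((~(R ^ (~((~(P ^ (~(R & P)))) | P)))) | P)

~((~(R ^ (~((~(P ^ (~(R & P)))) | P)))) | P)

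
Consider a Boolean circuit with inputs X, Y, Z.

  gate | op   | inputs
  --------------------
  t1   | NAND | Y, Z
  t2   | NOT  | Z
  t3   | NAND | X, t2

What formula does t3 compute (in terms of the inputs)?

t2 = NOT Z
t3 = X NAND t2 = X NAND NOT Z

X NAND NOT Z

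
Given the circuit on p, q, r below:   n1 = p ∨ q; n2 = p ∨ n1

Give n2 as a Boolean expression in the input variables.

n1 = p ∨ q
n2 = p ∨ n1 = p ∨ (p ∨ q)

p ∨ (p ∨ q)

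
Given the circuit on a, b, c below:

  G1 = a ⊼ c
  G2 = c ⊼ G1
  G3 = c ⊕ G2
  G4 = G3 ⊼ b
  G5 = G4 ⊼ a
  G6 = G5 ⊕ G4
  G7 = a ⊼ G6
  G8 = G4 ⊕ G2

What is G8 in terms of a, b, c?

G1 = a ⊼ c
G2 = c ⊼ G1 = c ⊼ (a ⊼ c)
G3 = c ⊕ G2 = c ⊕ (c ⊼ (a ⊼ c))
G4 = G3 ⊼ b = (c ⊕ (c ⊼ (a ⊼ c))) ⊼ b
G8 = G4 ⊕ G2 = ((c ⊕ (c ⊼ (a ⊼ c))) ⊼ b) ⊕ (c ⊼ (a ⊼ c))

((c ⊕ (c ⊼ (a ⊼ c))) ⊼ b) ⊕ (c ⊼ (a ⊼ c))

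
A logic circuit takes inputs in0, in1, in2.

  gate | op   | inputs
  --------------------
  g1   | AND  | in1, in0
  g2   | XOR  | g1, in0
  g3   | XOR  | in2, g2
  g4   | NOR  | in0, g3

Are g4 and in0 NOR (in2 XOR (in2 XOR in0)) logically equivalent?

g1 = in1 AND in0
g2 = g1 XOR in0 = (in1 AND in0) XOR in0
g3 = in2 XOR g2 = in2 XOR ((in1 AND in0) XOR in0)
g4 = in0 NOR g3 = in0 NOR (in2 XOR ((in1 AND in0) XOR in0))
At in0=0, in1=0, in2=1: circuit gives 0, formula gives 1.

No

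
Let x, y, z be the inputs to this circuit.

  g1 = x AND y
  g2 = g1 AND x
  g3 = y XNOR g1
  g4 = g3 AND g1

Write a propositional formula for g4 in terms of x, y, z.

(y XNOR (x AND y)) AND (x AND y)

g1 = x AND y
g3 = y XNOR g1 = y XNOR (x AND y)
g4 = g3 AND g1 = (y XNOR (x AND y)) AND (x AND y)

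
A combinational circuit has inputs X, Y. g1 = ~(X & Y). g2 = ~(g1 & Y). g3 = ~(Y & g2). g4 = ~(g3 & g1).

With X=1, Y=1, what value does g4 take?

g1 = ~(1 & 1) = 0
g2 = ~(0 & 1) = 1
g3 = ~(1 & 1) = 0
g4 = ~(0 & 0) = 1

1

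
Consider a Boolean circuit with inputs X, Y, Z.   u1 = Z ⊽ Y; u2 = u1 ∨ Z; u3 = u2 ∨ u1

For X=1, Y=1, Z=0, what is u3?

u1 = 0 ⊽ 1 = 0
u2 = 0 ∨ 0 = 0
u3 = 0 ∨ 0 = 0

0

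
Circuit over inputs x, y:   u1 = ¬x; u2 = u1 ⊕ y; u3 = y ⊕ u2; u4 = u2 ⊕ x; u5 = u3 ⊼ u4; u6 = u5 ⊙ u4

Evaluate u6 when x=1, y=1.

0

u1 = ¬1 = 0
u2 = 0 ⊕ 1 = 1
u3 = 1 ⊕ 1 = 0
u4 = 1 ⊕ 1 = 0
u5 = 0 ⊼ 0 = 1
u6 = 1 ⊙ 0 = 0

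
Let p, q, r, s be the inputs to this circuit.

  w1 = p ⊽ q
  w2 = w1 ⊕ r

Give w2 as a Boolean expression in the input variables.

(p ⊽ q) ⊕ r

w1 = p ⊽ q
w2 = w1 ⊕ r = (p ⊽ q) ⊕ r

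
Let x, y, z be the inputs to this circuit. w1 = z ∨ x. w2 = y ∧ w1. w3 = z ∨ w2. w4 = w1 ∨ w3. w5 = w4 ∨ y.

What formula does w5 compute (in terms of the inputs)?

w1 = z ∨ x
w2 = y ∧ w1 = y ∧ (z ∨ x)
w3 = z ∨ w2 = z ∨ (y ∧ (z ∨ x))
w4 = w1 ∨ w3 = (z ∨ x) ∨ (z ∨ (y ∧ (z ∨ x)))
w5 = w4 ∨ y = ((z ∨ x) ∨ (z ∨ (y ∧ (z ∨ x)))) ∨ y

((z ∨ x) ∨ (z ∨ (y ∧ (z ∨ x)))) ∨ y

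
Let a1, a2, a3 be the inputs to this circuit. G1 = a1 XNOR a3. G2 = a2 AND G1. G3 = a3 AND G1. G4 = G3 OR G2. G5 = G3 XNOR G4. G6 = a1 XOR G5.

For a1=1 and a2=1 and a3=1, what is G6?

G1 = 1 XNOR 1 = 1
G2 = 1 AND 1 = 1
G3 = 1 AND 1 = 1
G4 = 1 OR 1 = 1
G5 = 1 XNOR 1 = 1
G6 = 1 XOR 1 = 0

0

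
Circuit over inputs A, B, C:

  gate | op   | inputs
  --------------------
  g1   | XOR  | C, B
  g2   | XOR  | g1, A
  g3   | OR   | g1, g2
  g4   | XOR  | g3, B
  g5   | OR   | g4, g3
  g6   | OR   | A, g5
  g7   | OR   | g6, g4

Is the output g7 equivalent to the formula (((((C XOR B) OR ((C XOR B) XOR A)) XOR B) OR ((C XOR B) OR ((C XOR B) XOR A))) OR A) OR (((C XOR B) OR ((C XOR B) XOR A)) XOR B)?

Yes

g1 = C XOR B
g2 = g1 XOR A = (C XOR B) XOR A
g3 = g1 OR g2 = (C XOR B) OR ((C XOR B) XOR A)
g4 = g3 XOR B = ((C XOR B) OR ((C XOR B) XOR A)) XOR B
g5 = g4 OR g3 = (((C XOR B) OR ((C XOR B) XOR A)) XOR B) OR ((C XOR B) OR ((C XOR B) XOR A))
g6 = A OR g5 = A OR ((((C XOR B) OR ((C XOR B) XOR A)) XOR B) OR ((C XOR B) OR ((C XOR B) XOR A)))
g7 = g6 OR g4 = (A OR ((((C XOR B) OR ((C XOR B) XOR A)) XOR B) OR ((C XOR B) OR ((C XOR B) XOR A)))) OR (((C XOR B) OR ((C XOR B) XOR A)) XOR B)
At A=0, B=0, C=0: circuit gives 0, formula gives 0.
At A=0, B=0, C=1: circuit gives 1, formula gives 1.
Agrees on all 8 inputs.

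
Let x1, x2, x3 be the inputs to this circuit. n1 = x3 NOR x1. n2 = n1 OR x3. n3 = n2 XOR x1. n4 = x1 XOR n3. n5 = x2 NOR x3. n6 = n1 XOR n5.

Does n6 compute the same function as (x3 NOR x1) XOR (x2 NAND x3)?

No

n1 = x3 NOR x1
n5 = x2 NOR x3
n6 = n1 XOR n5 = (x3 NOR x1) XOR (x2 NOR x3)
At x1=0, x2=0, x3=1: circuit gives 0, formula gives 1.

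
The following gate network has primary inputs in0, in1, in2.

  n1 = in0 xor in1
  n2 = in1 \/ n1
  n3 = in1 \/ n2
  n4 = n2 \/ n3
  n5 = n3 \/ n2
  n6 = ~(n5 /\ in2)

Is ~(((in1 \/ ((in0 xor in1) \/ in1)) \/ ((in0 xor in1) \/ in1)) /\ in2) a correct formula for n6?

n1 = in0 xor in1
n2 = in1 \/ n1 = in1 \/ (in0 xor in1)
n3 = in1 \/ n2 = in1 \/ (in1 \/ (in0 xor in1))
n5 = n3 \/ n2 = (in1 \/ (in1 \/ (in0 xor in1))) \/ (in1 \/ (in0 xor in1))
n6 = ~(n5 /\ in2) = ~(((in1 \/ (in1 \/ (in0 xor in1))) \/ (in1 \/ (in0 xor in1))) /\ in2)
At in0=0, in1=1, in2=1: circuit gives 0, formula gives 0.
At in0=0, in1=0, in2=0: circuit gives 1, formula gives 1.
Agrees on all 8 inputs.

Yes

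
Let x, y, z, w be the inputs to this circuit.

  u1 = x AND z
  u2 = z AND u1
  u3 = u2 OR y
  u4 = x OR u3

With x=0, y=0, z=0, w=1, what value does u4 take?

0

u1 = 0 AND 0 = 0
u2 = 0 AND 0 = 0
u3 = 0 OR 0 = 0
u4 = 0 OR 0 = 0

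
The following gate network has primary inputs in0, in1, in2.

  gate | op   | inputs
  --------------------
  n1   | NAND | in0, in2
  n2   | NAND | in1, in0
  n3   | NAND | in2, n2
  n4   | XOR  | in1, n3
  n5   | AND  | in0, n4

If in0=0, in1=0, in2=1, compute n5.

0

n2 = 0 NAND 0 = 1
n3 = 1 NAND 1 = 0
n4 = 0 XOR 0 = 0
n5 = 0 AND 0 = 0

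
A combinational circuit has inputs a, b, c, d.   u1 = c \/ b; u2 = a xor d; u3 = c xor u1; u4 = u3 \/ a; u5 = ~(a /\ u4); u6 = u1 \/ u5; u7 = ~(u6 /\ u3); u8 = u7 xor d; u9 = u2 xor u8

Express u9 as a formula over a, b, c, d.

u1 = c \/ b
u2 = a xor d
u3 = c xor u1 = c xor (c \/ b)
u4 = u3 \/ a = (c xor (c \/ b)) \/ a
u5 = ~(a /\ u4) = ~(a /\ ((c xor (c \/ b)) \/ a))
u6 = u1 \/ u5 = (c \/ b) \/ (~(a /\ ((c xor (c \/ b)) \/ a)))
u7 = ~(u6 /\ u3) = ~(((c \/ b) \/ (~(a /\ ((c xor (c \/ b)) \/ a)))) /\ (c xor (c \/ b)))
u8 = u7 xor d = (~(((c \/ b) \/ (~(a /\ ((c xor (c \/ b)) \/ a)))) /\ (c xor (c \/ b)))) xor d
u9 = u2 xor u8 = (a xor d) xor ((~(((c \/ b) \/ (~(a /\ ((c xor (c \/ b)) \/ a)))) /\ (c xor (c \/ b)))) xor d)

(a xor d) xor ((~(((c \/ b) \/ (~(a /\ ((c xor (c \/ b)) \/ a)))) /\ (c xor (c \/ b)))) xor d)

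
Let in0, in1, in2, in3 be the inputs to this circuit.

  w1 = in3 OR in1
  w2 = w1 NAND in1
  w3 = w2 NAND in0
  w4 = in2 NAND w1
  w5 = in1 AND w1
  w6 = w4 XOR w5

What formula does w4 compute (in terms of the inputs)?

in2 NAND (in3 OR in1)

w1 = in3 OR in1
w4 = in2 NAND w1 = in2 NAND (in3 OR in1)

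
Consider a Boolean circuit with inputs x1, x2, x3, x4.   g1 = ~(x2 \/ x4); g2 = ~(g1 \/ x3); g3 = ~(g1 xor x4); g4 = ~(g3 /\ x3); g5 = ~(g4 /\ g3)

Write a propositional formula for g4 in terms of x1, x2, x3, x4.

~((~((~(x2 \/ x4)) xor x4)) /\ x3)

g1 = ~(x2 \/ x4)
g3 = ~(g1 xor x4) = ~((~(x2 \/ x4)) xor x4)
g4 = ~(g3 /\ x3) = ~((~((~(x2 \/ x4)) xor x4)) /\ x3)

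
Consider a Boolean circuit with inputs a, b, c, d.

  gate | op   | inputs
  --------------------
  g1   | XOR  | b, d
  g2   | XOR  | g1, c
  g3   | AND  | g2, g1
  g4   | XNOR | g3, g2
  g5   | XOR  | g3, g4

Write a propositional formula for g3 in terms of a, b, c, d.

g1 = b XOR d
g2 = g1 XOR c = (b XOR d) XOR c
g3 = g2 AND g1 = ((b XOR d) XOR c) AND (b XOR d)

((b XOR d) XOR c) AND (b XOR d)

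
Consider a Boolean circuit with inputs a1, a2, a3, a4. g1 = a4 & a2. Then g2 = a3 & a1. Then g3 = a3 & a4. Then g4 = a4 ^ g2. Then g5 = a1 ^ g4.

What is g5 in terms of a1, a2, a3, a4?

a1 ^ (a4 ^ (a3 & a1))

g2 = a3 & a1
g4 = a4 ^ g2 = a4 ^ (a3 & a1)
g5 = a1 ^ g4 = a1 ^ (a4 ^ (a3 & a1))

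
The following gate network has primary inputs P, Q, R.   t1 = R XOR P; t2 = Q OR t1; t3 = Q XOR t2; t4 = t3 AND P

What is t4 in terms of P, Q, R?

(Q XOR (Q OR (R XOR P))) AND P

t1 = R XOR P
t2 = Q OR t1 = Q OR (R XOR P)
t3 = Q XOR t2 = Q XOR (Q OR (R XOR P))
t4 = t3 AND P = (Q XOR (Q OR (R XOR P))) AND P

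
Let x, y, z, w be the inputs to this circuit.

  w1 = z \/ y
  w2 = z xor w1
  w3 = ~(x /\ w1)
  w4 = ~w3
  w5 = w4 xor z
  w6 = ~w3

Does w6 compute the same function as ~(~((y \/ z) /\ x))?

w1 = z \/ y
w3 = ~(x /\ w1) = ~(x /\ (z \/ y))
w6 = ~w3 = ~(~(x /\ (z \/ y)))
At x=0, y=0, z=0, w=0: circuit gives 0, formula gives 0.
At x=1, y=0, z=1, w=0: circuit gives 1, formula gives 1.
Agrees on all 16 inputs.

Yes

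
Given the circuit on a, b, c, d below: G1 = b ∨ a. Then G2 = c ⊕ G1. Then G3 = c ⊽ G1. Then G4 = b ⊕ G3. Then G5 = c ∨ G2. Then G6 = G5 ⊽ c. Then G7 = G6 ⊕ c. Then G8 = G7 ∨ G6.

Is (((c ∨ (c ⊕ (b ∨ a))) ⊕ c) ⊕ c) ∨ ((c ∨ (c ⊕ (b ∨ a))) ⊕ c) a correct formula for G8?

G1 = b ∨ a
G2 = c ⊕ G1 = c ⊕ (b ∨ a)
G5 = c ∨ G2 = c ∨ (c ⊕ (b ∨ a))
G6 = G5 ⊽ c = (c ∨ (c ⊕ (b ∨ a))) ⊽ c
G7 = G6 ⊕ c = ((c ∨ (c ⊕ (b ∨ a))) ⊽ c) ⊕ c
G8 = G7 ∨ G6 = (((c ∨ (c ⊕ (b ∨ a))) ⊽ c) ⊕ c) ∨ ((c ∨ (c ⊕ (b ∨ a))) ⊽ c)
At a=0, b=0, c=0, d=0: circuit gives 1, formula gives 0.

No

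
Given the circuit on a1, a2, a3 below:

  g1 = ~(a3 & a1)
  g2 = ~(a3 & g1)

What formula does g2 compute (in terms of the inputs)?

~(a3 & (~(a3 & a1)))

g1 = ~(a3 & a1)
g2 = ~(a3 & g1) = ~(a3 & (~(a3 & a1)))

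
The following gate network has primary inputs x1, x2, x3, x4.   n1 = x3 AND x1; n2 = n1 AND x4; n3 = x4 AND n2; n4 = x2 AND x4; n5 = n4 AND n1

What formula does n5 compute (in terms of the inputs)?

n1 = x3 AND x1
n4 = x2 AND x4
n5 = n4 AND n1 = (x2 AND x4) AND (x3 AND x1)

(x2 AND x4) AND (x3 AND x1)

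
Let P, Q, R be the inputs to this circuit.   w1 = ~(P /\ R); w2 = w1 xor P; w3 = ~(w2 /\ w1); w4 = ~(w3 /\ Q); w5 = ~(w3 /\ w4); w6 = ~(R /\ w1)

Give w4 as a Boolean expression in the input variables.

w1 = ~(P /\ R)
w2 = w1 xor P = (~(P /\ R)) xor P
w3 = ~(w2 /\ w1) = ~(((~(P /\ R)) xor P) /\ (~(P /\ R)))
w4 = ~(w3 /\ Q) = ~((~(((~(P /\ R)) xor P) /\ (~(P /\ R)))) /\ Q)

~((~(((~(P /\ R)) xor P) /\ (~(P /\ R)))) /\ Q)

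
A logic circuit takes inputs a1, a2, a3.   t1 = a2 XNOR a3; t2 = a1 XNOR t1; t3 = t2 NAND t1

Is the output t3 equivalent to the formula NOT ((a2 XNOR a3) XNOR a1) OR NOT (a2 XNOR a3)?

t1 = a2 XNOR a3
t2 = a1 XNOR t1 = a1 XNOR (a2 XNOR a3)
t3 = t2 NAND t1 = (a1 XNOR (a2 XNOR a3)) NAND (a2 XNOR a3)
At a1=1, a2=0, a3=0: circuit gives 0, formula gives 0.
At a1=0, a2=0, a3=0: circuit gives 1, formula gives 1.
Agrees on all 8 inputs.

Yes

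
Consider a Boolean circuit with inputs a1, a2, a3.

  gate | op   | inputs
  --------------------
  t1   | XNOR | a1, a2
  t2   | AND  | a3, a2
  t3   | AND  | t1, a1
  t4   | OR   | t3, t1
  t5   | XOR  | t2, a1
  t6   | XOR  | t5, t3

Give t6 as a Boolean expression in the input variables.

((a3 AND a2) XOR a1) XOR ((a1 XNOR a2) AND a1)

t1 = a1 XNOR a2
t2 = a3 AND a2
t3 = t1 AND a1 = (a1 XNOR a2) AND a1
t5 = t2 XOR a1 = (a3 AND a2) XOR a1
t6 = t5 XOR t3 = ((a3 AND a2) XOR a1) XOR ((a1 XNOR a2) AND a1)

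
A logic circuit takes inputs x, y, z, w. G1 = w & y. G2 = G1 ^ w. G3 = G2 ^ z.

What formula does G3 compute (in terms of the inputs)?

G1 = w & y
G2 = G1 ^ w = (w & y) ^ w
G3 = G2 ^ z = ((w & y) ^ w) ^ z

((w & y) ^ w) ^ z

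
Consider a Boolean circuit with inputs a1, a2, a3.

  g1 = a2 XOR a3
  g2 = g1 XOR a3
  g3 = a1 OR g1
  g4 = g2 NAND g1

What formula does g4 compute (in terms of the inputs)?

((a2 XOR a3) XOR a3) NAND (a2 XOR a3)

g1 = a2 XOR a3
g2 = g1 XOR a3 = (a2 XOR a3) XOR a3
g4 = g2 NAND g1 = ((a2 XOR a3) XOR a3) NAND (a2 XOR a3)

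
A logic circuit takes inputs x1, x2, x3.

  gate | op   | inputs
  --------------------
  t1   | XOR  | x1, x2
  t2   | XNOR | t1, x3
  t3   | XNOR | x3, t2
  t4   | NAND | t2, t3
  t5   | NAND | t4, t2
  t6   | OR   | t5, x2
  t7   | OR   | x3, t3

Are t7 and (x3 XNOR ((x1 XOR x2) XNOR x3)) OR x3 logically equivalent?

t1 = x1 XOR x2
t2 = t1 XNOR x3 = (x1 XOR x2) XNOR x3
t3 = x3 XNOR t2 = x3 XNOR ((x1 XOR x2) XNOR x3)
t7 = x3 OR t3 = x3 OR (x3 XNOR ((x1 XOR x2) XNOR x3))
At x1=0, x2=0, x3=0: circuit gives 0, formula gives 0.
At x1=0, x2=0, x3=1: circuit gives 1, formula gives 1.
Agrees on all 8 inputs.

Yes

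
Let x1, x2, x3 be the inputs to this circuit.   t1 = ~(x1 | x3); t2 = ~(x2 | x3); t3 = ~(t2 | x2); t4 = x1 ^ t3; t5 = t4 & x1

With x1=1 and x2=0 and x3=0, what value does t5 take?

1

t2 = ~(0 | 0) = 1
t3 = ~(1 | 0) = 0
t4 = 1 ^ 0 = 1
t5 = 1 & 1 = 1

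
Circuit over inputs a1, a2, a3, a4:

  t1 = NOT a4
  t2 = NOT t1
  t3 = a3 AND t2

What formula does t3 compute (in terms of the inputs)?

a3 AND NOT NOT a4

t1 = NOT a4
t2 = NOT t1 = NOT NOT a4
t3 = a3 AND t2 = a3 AND NOT NOT a4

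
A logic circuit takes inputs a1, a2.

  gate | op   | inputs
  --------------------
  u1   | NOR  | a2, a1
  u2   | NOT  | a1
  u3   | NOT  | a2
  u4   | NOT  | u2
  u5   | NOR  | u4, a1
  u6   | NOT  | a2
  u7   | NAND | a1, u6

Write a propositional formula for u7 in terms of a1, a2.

a1 NAND NOT a2

u6 = NOT a2
u7 = a1 NAND u6 = a1 NAND NOT a2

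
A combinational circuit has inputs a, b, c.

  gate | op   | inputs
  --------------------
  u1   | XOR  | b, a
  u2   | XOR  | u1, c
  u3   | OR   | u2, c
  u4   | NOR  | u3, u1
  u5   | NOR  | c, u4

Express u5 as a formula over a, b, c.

c NOR ((((b XOR a) XOR c) OR c) NOR (b XOR a))

u1 = b XOR a
u2 = u1 XOR c = (b XOR a) XOR c
u3 = u2 OR c = ((b XOR a) XOR c) OR c
u4 = u3 NOR u1 = (((b XOR a) XOR c) OR c) NOR (b XOR a)
u5 = c NOR u4 = c NOR ((((b XOR a) XOR c) OR c) NOR (b XOR a))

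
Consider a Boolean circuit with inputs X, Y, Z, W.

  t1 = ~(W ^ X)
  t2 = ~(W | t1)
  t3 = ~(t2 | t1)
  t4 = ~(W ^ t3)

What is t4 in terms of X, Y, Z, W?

t1 = ~(W ^ X)
t2 = ~(W | t1) = ~(W | (~(W ^ X)))
t3 = ~(t2 | t1) = ~((~(W | (~(W ^ X)))) | (~(W ^ X)))
t4 = ~(W ^ t3) = ~(W ^ (~((~(W | (~(W ^ X)))) | (~(W ^ X)))))

~(W ^ (~((~(W | (~(W ^ X)))) | (~(W ^ X)))))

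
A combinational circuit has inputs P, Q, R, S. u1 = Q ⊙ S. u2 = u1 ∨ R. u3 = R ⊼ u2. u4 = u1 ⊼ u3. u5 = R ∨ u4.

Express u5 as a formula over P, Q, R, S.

u1 = Q ⊙ S
u2 = u1 ∨ R = (Q ⊙ S) ∨ R
u3 = R ⊼ u2 = R ⊼ ((Q ⊙ S) ∨ R)
u4 = u1 ⊼ u3 = (Q ⊙ S) ⊼ (R ⊼ ((Q ⊙ S) ∨ R))
u5 = R ∨ u4 = R ∨ ((Q ⊙ S) ⊼ (R ⊼ ((Q ⊙ S) ∨ R)))

R ∨ ((Q ⊙ S) ⊼ (R ⊼ ((Q ⊙ S) ∨ R)))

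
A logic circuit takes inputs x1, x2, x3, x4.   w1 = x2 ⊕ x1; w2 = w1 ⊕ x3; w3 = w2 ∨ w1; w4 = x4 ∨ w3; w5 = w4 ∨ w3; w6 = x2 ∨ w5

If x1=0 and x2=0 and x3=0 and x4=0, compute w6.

0

w1 = 0 ⊕ 0 = 0
w2 = 0 ⊕ 0 = 0
w3 = 0 ∨ 0 = 0
w4 = 0 ∨ 0 = 0
w5 = 0 ∨ 0 = 0
w6 = 0 ∨ 0 = 0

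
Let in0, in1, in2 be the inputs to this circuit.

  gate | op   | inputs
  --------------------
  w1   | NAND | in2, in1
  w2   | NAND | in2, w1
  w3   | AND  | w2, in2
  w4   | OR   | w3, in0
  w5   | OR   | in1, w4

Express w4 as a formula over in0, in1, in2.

w1 = in2 NAND in1
w2 = in2 NAND w1 = in2 NAND (in2 NAND in1)
w3 = w2 AND in2 = (in2 NAND (in2 NAND in1)) AND in2
w4 = w3 OR in0 = ((in2 NAND (in2 NAND in1)) AND in2) OR in0

((in2 NAND (in2 NAND in1)) AND in2) OR in0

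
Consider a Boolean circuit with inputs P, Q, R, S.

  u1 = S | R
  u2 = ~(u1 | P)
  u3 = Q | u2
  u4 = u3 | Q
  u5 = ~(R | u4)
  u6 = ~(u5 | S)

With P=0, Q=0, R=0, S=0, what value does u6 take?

u1 = 0 | 0 = 0
u2 = ~(0 | 0) = 1
u3 = 0 | 1 = 1
u4 = 1 | 0 = 1
u5 = ~(0 | 1) = 0
u6 = ~(0 | 0) = 1

1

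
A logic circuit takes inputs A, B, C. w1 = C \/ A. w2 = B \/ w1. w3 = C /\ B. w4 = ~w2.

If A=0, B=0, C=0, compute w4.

w1 = 0 \/ 0 = 0
w2 = 0 \/ 0 = 0
w4 = ~0 = 1

1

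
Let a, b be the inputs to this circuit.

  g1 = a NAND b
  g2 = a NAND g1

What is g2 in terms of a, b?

a NAND (a NAND b)

g1 = a NAND b
g2 = a NAND g1 = a NAND (a NAND b)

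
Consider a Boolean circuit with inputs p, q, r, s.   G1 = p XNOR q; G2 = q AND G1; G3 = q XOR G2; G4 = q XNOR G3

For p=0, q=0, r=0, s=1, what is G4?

1

G1 = 0 XNOR 0 = 1
G2 = 0 AND 1 = 0
G3 = 0 XOR 0 = 0
G4 = 0 XNOR 0 = 1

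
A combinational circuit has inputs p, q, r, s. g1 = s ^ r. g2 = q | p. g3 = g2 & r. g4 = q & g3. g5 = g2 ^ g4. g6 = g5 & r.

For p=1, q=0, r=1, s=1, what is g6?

g2 = 0 | 1 = 1
g3 = 1 & 1 = 1
g4 = 0 & 1 = 0
g5 = 1 ^ 0 = 1
g6 = 1 & 1 = 1

1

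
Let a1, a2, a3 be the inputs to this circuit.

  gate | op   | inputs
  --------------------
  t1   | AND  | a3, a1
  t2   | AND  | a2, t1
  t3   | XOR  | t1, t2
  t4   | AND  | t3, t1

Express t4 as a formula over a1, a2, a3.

t1 = a3 AND a1
t2 = a2 AND t1 = a2 AND (a3 AND a1)
t3 = t1 XOR t2 = (a3 AND a1) XOR (a2 AND (a3 AND a1))
t4 = t3 AND t1 = ((a3 AND a1) XOR (a2 AND (a3 AND a1))) AND (a3 AND a1)

((a3 AND a1) XOR (a2 AND (a3 AND a1))) AND (a3 AND a1)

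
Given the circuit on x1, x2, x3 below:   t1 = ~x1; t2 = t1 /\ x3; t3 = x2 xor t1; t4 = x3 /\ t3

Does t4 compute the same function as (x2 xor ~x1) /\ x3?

t1 = ~x1
t3 = x2 xor t1 = x2 xor ~x1
t4 = x3 /\ t3 = x3 /\ (x2 xor ~x1)
At x1=0, x2=0, x3=0: circuit gives 0, formula gives 0.
At x1=0, x2=0, x3=1: circuit gives 1, formula gives 1.
Agrees on all 8 inputs.

Yes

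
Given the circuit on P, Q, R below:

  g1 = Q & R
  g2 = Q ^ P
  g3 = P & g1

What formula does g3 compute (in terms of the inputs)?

P & (Q & R)

g1 = Q & R
g3 = P & g1 = P & (Q & R)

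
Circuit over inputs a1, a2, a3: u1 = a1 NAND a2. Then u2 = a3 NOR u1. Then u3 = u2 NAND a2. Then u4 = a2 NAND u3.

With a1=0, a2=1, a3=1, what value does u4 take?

0

u1 = 0 NAND 1 = 1
u2 = 1 NOR 1 = 0
u3 = 0 NAND 1 = 1
u4 = 1 NAND 1 = 0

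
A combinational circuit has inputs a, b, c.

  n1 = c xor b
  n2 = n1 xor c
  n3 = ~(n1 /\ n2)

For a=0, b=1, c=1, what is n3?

1

n1 = 1 xor 1 = 0
n2 = 0 xor 1 = 1
n3 = ~(0 /\ 1) = 1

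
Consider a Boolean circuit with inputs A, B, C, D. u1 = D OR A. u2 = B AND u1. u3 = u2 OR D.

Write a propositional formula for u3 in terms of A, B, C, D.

(B AND (D OR A)) OR D

u1 = D OR A
u2 = B AND u1 = B AND (D OR A)
u3 = u2 OR D = (B AND (D OR A)) OR D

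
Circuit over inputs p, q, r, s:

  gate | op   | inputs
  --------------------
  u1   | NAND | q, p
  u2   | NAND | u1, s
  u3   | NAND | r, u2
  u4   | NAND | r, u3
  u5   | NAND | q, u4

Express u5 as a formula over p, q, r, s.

q NAND (r NAND (r NAND ((q NAND p) NAND s)))

u1 = q NAND p
u2 = u1 NAND s = (q NAND p) NAND s
u3 = r NAND u2 = r NAND ((q NAND p) NAND s)
u4 = r NAND u3 = r NAND (r NAND ((q NAND p) NAND s))
u5 = q NAND u4 = q NAND (r NAND (r NAND ((q NAND p) NAND s)))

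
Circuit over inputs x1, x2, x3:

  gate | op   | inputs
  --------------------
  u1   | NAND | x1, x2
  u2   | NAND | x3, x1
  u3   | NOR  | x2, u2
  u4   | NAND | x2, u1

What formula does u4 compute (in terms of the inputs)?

u1 = x1 NAND x2
u4 = x2 NAND u1 = x2 NAND (x1 NAND x2)

x2 NAND (x1 NAND x2)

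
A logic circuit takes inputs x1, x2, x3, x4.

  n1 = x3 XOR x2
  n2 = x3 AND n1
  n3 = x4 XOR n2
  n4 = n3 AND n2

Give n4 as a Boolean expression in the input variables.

n1 = x3 XOR x2
n2 = x3 AND n1 = x3 AND (x3 XOR x2)
n3 = x4 XOR n2 = x4 XOR (x3 AND (x3 XOR x2))
n4 = n3 AND n2 = (x4 XOR (x3 AND (x3 XOR x2))) AND (x3 AND (x3 XOR x2))

(x4 XOR (x3 AND (x3 XOR x2))) AND (x3 AND (x3 XOR x2))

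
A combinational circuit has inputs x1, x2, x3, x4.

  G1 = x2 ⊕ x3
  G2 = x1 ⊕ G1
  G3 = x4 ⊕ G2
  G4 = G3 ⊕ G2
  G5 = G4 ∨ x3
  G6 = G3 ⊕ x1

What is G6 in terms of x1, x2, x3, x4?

G1 = x2 ⊕ x3
G2 = x1 ⊕ G1 = x1 ⊕ (x2 ⊕ x3)
G3 = x4 ⊕ G2 = x4 ⊕ (x1 ⊕ (x2 ⊕ x3))
G6 = G3 ⊕ x1 = (x4 ⊕ (x1 ⊕ (x2 ⊕ x3))) ⊕ x1

(x4 ⊕ (x1 ⊕ (x2 ⊕ x3))) ⊕ x1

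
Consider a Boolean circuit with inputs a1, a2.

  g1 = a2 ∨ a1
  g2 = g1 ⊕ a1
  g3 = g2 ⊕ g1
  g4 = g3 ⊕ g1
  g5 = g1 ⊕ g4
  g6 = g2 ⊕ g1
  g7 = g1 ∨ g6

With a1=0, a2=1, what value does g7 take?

1

g1 = 1 ∨ 0 = 1
g2 = 1 ⊕ 0 = 1
g6 = 1 ⊕ 1 = 0
g7 = 1 ∨ 0 = 1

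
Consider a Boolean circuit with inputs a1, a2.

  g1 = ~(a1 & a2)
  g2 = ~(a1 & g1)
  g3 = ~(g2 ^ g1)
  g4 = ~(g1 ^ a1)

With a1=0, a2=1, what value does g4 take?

0

g1 = ~(0 & 1) = 1
g4 = ~(1 ^ 0) = 0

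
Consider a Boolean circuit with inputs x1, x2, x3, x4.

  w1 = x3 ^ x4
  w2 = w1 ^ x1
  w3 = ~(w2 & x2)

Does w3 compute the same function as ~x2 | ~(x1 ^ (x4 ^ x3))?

Yes

w1 = x3 ^ x4
w2 = w1 ^ x1 = (x3 ^ x4) ^ x1
w3 = ~(w2 & x2) = ~(((x3 ^ x4) ^ x1) & x2)
At x1=0, x2=1, x3=0, x4=1: circuit gives 0, formula gives 0.
At x1=0, x2=0, x3=0, x4=0: circuit gives 1, formula gives 1.
Agrees on all 16 inputs.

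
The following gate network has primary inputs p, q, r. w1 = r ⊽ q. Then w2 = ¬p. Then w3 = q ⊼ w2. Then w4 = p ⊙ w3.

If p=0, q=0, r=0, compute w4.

w2 = ¬0 = 1
w3 = 0 ⊼ 1 = 1
w4 = 0 ⊙ 1 = 0

0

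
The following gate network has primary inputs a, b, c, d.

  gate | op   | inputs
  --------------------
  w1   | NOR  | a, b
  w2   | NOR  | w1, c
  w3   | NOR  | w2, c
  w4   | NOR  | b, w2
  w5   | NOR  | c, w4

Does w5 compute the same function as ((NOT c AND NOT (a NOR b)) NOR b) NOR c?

Yes

w1 = a NOR b
w2 = w1 NOR c = (a NOR b) NOR c
w4 = b NOR w2 = b NOR ((a NOR b) NOR c)
w5 = c NOR w4 = c NOR (b NOR ((a NOR b) NOR c))
At a=0, b=0, c=0, d=0: circuit gives 0, formula gives 0.
At a=0, b=1, c=0, d=0: circuit gives 1, formula gives 1.
Agrees on all 16 inputs.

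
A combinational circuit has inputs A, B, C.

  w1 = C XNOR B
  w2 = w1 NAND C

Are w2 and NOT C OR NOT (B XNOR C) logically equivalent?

w1 = C XNOR B
w2 = w1 NAND C = (C XNOR B) NAND C
At A=0, B=1, C=1: circuit gives 0, formula gives 0.
At A=0, B=0, C=0: circuit gives 1, formula gives 1.
Agrees on all 8 inputs.

Yes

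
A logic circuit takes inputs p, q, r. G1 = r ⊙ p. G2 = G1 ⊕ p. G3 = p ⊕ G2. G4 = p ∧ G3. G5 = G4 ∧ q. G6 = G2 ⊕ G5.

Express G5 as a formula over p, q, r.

G1 = r ⊙ p
G2 = G1 ⊕ p = (r ⊙ p) ⊕ p
G3 = p ⊕ G2 = p ⊕ ((r ⊙ p) ⊕ p)
G4 = p ∧ G3 = p ∧ (p ⊕ ((r ⊙ p) ⊕ p))
G5 = G4 ∧ q = (p ∧ (p ⊕ ((r ⊙ p) ⊕ p))) ∧ q

(p ∧ (p ⊕ ((r ⊙ p) ⊕ p))) ∧ q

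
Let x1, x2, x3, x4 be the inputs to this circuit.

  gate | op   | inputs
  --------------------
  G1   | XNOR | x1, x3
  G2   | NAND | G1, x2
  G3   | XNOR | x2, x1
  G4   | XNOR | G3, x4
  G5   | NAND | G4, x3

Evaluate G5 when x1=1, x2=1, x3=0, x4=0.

1

G3 = 1 XNOR 1 = 1
G4 = 1 XNOR 0 = 0
G5 = 0 NAND 0 = 1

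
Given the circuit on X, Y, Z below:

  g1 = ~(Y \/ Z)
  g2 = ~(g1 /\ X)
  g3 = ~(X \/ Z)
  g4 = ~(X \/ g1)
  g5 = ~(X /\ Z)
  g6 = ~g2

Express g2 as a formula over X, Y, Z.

g1 = ~(Y \/ Z)
g2 = ~(g1 /\ X) = ~((~(Y \/ Z)) /\ X)

~((~(Y \/ Z)) /\ X)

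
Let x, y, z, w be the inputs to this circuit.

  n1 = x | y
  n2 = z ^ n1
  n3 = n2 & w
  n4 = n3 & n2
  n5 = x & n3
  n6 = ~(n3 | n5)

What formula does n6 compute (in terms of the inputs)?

~(((z ^ (x | y)) & w) | (x & ((z ^ (x | y)) & w)))

n1 = x | y
n2 = z ^ n1 = z ^ (x | y)
n3 = n2 & w = (z ^ (x | y)) & w
n5 = x & n3 = x & ((z ^ (x | y)) & w)
n6 = ~(n3 | n5) = ~(((z ^ (x | y)) & w) | (x & ((z ^ (x | y)) & w)))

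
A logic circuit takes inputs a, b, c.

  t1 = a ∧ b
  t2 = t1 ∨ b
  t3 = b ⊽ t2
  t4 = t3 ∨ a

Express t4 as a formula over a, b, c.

(b ⊽ ((a ∧ b) ∨ b)) ∨ a

t1 = a ∧ b
t2 = t1 ∨ b = (a ∧ b) ∨ b
t3 = b ⊽ t2 = b ⊽ ((a ∧ b) ∨ b)
t4 = t3 ∨ a = (b ⊽ ((a ∧ b) ∨ b)) ∨ a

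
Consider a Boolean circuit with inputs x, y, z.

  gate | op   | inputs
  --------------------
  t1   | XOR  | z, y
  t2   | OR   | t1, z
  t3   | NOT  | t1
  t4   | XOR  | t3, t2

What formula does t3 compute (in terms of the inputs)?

t1 = z XOR y
t3 = NOT t1 = NOT (z XOR y)

NOT (z XOR y)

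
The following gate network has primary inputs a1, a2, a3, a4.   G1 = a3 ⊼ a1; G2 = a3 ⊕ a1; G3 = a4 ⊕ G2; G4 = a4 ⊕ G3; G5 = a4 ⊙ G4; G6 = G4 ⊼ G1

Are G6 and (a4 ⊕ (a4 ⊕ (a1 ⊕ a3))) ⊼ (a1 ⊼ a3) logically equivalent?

Yes

G1 = a3 ⊼ a1
G2 = a3 ⊕ a1
G3 = a4 ⊕ G2 = a4 ⊕ (a3 ⊕ a1)
G4 = a4 ⊕ G3 = a4 ⊕ (a4 ⊕ (a3 ⊕ a1))
G6 = G4 ⊼ G1 = (a4 ⊕ (a4 ⊕ (a3 ⊕ a1))) ⊼ (a3 ⊼ a1)
At a1=0, a2=0, a3=1, a4=0: circuit gives 0, formula gives 0.
At a1=0, a2=0, a3=0, a4=0: circuit gives 1, formula gives 1.
Agrees on all 16 inputs.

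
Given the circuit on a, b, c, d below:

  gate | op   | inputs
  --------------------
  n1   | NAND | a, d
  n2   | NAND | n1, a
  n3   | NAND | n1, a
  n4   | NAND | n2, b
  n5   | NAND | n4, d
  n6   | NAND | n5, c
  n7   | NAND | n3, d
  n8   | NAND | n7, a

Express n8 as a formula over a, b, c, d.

(((a NAND d) NAND a) NAND d) NAND a

n1 = a NAND d
n3 = n1 NAND a = (a NAND d) NAND a
n7 = n3 NAND d = ((a NAND d) NAND a) NAND d
n8 = n7 NAND a = (((a NAND d) NAND a) NAND d) NAND a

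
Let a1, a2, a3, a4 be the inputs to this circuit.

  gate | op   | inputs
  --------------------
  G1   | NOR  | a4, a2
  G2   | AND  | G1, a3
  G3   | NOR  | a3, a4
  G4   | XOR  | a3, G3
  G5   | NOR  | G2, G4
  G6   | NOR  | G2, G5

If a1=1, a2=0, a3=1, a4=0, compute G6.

0

G1 = 0 NOR 0 = 1
G2 = 1 AND 1 = 1
G3 = 1 NOR 0 = 0
G4 = 1 XOR 0 = 1
G5 = 1 NOR 1 = 0
G6 = 1 NOR 0 = 0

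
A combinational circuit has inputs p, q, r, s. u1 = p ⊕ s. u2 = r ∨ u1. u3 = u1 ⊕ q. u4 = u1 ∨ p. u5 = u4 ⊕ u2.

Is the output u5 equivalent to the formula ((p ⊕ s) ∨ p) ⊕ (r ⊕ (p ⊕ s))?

No

u1 = p ⊕ s
u2 = r ∨ u1 = r ∨ (p ⊕ s)
u4 = u1 ∨ p = (p ⊕ s) ∨ p
u5 = u4 ⊕ u2 = ((p ⊕ s) ∨ p) ⊕ (r ∨ (p ⊕ s))
At p=0, q=0, r=1, s=1: circuit gives 0, formula gives 1.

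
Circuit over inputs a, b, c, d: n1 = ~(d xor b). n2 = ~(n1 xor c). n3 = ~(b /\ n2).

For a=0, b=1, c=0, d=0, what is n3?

0

n1 = ~(0 xor 1) = 0
n2 = ~(0 xor 0) = 1
n3 = ~(1 /\ 1) = 0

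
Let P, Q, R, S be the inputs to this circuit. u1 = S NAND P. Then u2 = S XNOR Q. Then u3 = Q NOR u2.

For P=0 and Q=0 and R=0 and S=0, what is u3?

0

u2 = 0 XNOR 0 = 1
u3 = 0 NOR 1 = 0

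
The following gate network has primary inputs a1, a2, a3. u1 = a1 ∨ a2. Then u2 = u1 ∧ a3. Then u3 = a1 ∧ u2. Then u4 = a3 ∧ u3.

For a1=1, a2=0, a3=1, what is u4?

1

u1 = 1 ∨ 0 = 1
u2 = 1 ∧ 1 = 1
u3 = 1 ∧ 1 = 1
u4 = 1 ∧ 1 = 1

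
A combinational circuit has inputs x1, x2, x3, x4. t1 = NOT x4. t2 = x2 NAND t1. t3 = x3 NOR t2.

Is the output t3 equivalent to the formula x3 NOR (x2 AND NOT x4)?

t1 = NOT x4
t2 = x2 NAND t1 = x2 NAND NOT x4
t3 = x3 NOR t2 = x3 NOR (x2 NAND NOT x4)
At x1=0, x2=0, x3=0, x4=0: circuit gives 0, formula gives 1.

No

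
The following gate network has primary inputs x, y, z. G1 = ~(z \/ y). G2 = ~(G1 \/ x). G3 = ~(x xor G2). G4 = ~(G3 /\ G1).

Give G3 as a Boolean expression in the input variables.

~(x xor (~((~(z \/ y)) \/ x)))

G1 = ~(z \/ y)
G2 = ~(G1 \/ x) = ~((~(z \/ y)) \/ x)
G3 = ~(x xor G2) = ~(x xor (~((~(z \/ y)) \/ x)))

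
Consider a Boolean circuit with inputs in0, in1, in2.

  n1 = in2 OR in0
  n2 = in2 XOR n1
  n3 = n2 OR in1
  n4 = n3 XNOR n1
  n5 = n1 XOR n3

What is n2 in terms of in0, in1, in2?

in2 XOR (in2 OR in0)

n1 = in2 OR in0
n2 = in2 XOR n1 = in2 XOR (in2 OR in0)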